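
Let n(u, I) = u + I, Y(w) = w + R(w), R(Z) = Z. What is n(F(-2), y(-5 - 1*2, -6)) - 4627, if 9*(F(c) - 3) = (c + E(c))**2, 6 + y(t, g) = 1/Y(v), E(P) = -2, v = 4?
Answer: -333223/72 ≈ -4628.1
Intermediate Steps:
Y(w) = 2*w (Y(w) = w + w = 2*w)
y(t, g) = -47/8 (y(t, g) = -6 + 1/(2*4) = -6 + 1/8 = -47/8)
F(c) = 3 + (-2 + c)**2/9 (F(c) = 3 + (c - 2)**2/9 = 3 + (-2 + c)**2/9)
n(u, I) = I + u
n(F(-2), y(-5 - 1*2, -6)) - 4627 = (-47/8 + (3 + (-2 - 2)**2/9)) - 4627 = (-47/8 + (3 + (1/9)*(-4)**2)) - 4627 = (-47/8 + (3 + (1/9)*16)) - 4627 = (-47/8 + (3 + 16/9)) - 4627 = (-47/8 + 43/9) - 4627 = -79/72 - 4627 = -333223/72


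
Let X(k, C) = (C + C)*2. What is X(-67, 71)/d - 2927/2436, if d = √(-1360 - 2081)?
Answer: -2927/2436 - 284*I*√3441/3441 ≈ -1.2016 - 4.8415*I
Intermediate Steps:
d = I*√3441 (d = √(-3441) = I*√3441 ≈ 58.66*I)
X(k, C) = 4*C (X(k, C) = (2*C)*2 = 4*C)
X(-67, 71)/d - 2927/2436 = (4*71)/((I*√3441)) - 2927/2436 = 284*(-I*√3441/3441) - 2927*1/2436 = -284*I*√3441/3441 - 2927/2436 = -2927/2436 - 284*I*√3441/3441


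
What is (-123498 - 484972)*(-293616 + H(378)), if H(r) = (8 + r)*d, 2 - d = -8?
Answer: 176307833320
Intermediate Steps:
d = 10 (d = 2 - 1*(-8) = 2 + 8 = 10)
H(r) = 80 + 10*r (H(r) = (8 + r)*10 = 80 + 10*r)
(-123498 - 484972)*(-293616 + H(378)) = (-123498 - 484972)*(-293616 + (80 + 10*378)) = -608470*(-293616 + (80 + 3780)) = -608470*(-293616 + 3860) = -608470*(-289756) = 176307833320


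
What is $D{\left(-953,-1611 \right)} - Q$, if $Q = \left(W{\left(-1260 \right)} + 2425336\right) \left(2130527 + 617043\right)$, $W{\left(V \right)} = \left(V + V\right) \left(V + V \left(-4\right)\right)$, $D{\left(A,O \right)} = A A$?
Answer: $19508473266689$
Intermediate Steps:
$D{\left(A,O \right)} = A^{2}$
$W{\left(V \right)} = - 6 V^{2}$ ($W{\left(V \right)} = 2 V \left(V - 4 V\right) = 2 V \left(- 3 V\right) = - 6 V^{2}$)
$Q = -19508472358480$ ($Q = \left(- 6 \left(-1260\right)^{2} + 2425336\right) \left(2130527 + 617043\right) = \left(\left(-6\right) 1587600 + 2425336\right) 2747570 = \left(-9525600 + 2425336\right) 2747570 = \left(-7100264\right) 2747570 = -19508472358480$)
$D{\left(-953,-1611 \right)} - Q = \left(-953\right)^{2} - -19508472358480 = 908209 + 19508472358480 = 19508473266689$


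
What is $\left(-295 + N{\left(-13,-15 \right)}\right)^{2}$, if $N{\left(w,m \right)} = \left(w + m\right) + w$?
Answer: $112896$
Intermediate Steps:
$N{\left(w,m \right)} = m + 2 w$ ($N{\left(w,m \right)} = \left(m + w\right) + w = m + 2 w$)
$\left(-295 + N{\left(-13,-15 \right)}\right)^{2} = \left(-295 + \left(-15 + 2 \left(-13\right)\right)\right)^{2} = \left(-295 - 41\right)^{2} = \left(-336\right)^{2} = 112896$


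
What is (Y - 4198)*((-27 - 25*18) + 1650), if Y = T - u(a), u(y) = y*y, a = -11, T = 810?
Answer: -4116057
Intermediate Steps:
u(y) = y**2
Y = 689 (Y = 810 - 1*(-11)**2 = 810 - 1*121 = 810 - 121 = 689)
(Y - 4198)*((-27 - 25*18) + 1650) = (689 - 4198)*((-27 - 25*18) + 1650) = -3509*((-27 - 450) + 1650) = -3509*(-477 + 1650) = -3509*1173 = -4116057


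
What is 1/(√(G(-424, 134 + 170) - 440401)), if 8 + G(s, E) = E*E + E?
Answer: -I*√347689/347689 ≈ -0.0016959*I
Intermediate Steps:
G(s, E) = -8 + E + E² (G(s, E) = -8 + (E*E + E) = -8 + (E² + E) = -8 + (E + E²) = -8 + E + E²)
1/(√(G(-424, 134 + 170) - 440401)) = 1/(√((-8 + (134 + 170) + (134 + 170)²) - 440401)) = 1/(√((-8 + 304 + 304²) - 440401)) = 1/(√((-8 + 304 + 92416) - 440401)) = 1/(√(92712 - 440401)) = 1/(√(-347689)) = 1/(I*√347689) = -I*√347689/347689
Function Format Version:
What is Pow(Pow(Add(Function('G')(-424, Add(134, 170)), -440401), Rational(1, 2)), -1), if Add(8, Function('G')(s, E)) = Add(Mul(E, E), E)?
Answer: Mul(Rational(-1, 347689), I, Pow(347689, Rational(1, 2))) ≈ Mul(-0.0016959, I)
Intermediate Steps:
Function('G')(s, E) = Add(-8, E, Pow(E, 2)) (Function('G')(s, E) = Add(-8, Add(Mul(E, E), E)) = Add(-8, Add(Pow(E, 2), E)) = Add(-8, Add(E, Pow(E, 2))) = Add(-8, E, Pow(E, 2)))
Pow(Pow(Add(Function('G')(-424, Add(134, 170)), -440401), Rational(1, 2)), -1) = Pow(Pow(Add(Add(-8, Add(134, 170), Pow(Add(134, 170), 2)), -440401), Rational(1, 2)), -1) = Pow(Pow(Add(Add(-8, 304, Pow(304, 2)), -440401), Rational(1, 2)), -1) = Pow(Pow(Add(Add(-8, 304, 92416), -440401), Rational(1, 2)), -1) = Pow(Pow(Add(92712, -440401), Rational(1, 2)), -1) = Pow(Pow(-347689, Rational(1, 2)), -1) = Pow(Mul(I, Pow(347689, Rational(1, 2))), -1) = Mul(Rational(-1, 347689), I, Pow(347689, Rational(1, 2)))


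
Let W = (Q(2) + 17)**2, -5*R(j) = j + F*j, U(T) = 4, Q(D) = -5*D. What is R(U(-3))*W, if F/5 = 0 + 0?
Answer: -196/5 ≈ -39.200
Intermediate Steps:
F = 0 (F = 5*(0 + 0) = 5*0 = 0)
R(j) = -j/5 (R(j) = -(j + 0*j)/5 = -(j + 0)/5 = -j/5)
W = 49 (W = (-5*2 + 17)**2 = (-10 + 17)**2 = 7**2 = 49)
R(U(-3))*W = -1/5*4*49 = -4/5*49 = -196/5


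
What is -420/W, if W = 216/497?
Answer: -17395/18 ≈ -966.39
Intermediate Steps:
W = 216/497 (W = 216*(1/497) = 216/497 ≈ 0.43461)
-420/W = -420/216/497 = -420*497/216 = -17395/18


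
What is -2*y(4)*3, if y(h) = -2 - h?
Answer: 36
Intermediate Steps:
-2*y(4)*3 = -2*(-2 - 1*4)*3 = -2*(-2 - 4)*3 = -2*(-6)*3 = 12*3 = 36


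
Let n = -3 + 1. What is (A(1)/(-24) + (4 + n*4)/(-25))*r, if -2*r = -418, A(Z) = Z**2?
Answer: 14839/600 ≈ 24.732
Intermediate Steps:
n = -2
r = 209 (r = -1/2*(-418) = 209)
(A(1)/(-24) + (4 + n*4)/(-25))*r = (1**2/(-24) + (4 - 2*4)/(-25))*209 = (1*(-1/24) + (4 - 8)*(-1/25))*209 = (-1/24 - 4*(-1/25))*209 = (-1/24 + 4/25)*209 = (71/600)*209 = 14839/600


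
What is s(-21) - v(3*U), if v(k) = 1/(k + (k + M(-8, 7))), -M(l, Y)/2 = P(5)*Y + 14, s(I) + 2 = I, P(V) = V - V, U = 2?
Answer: -367/16 ≈ -22.938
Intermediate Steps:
P(V) = 0
s(I) = -2 + I
M(l, Y) = -28 (M(l, Y) = -2*(0*Y + 14) = -2*(0 + 14) = -2*14 = -28)
v(k) = 1/(-28 + 2*k) (v(k) = 1/(k + (k - 28)) = 1/(k + (-28 + k)) = 1/(-28 + 2*k))
s(-21) - v(3*U) = (-2 - 21) - 1/(2*(-14 + 3*2)) = -23 - 1/(2*(-14 + 6)) = -23 - 1/(2*(-8)) = -23 - (-1)/(2*8) = -23 - 1*(-1/16) = -23 + 1/16 = -367/16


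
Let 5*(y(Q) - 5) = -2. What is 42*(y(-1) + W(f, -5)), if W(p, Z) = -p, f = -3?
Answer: 1596/5 ≈ 319.20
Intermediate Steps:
y(Q) = 23/5 (y(Q) = 5 + (⅕)*(-2) = 5 - ⅖ = 23/5)
42*(y(-1) + W(f, -5)) = 42*(23/5 - 1*(-3)) = 42*(23/5 + 3) = 42*(38/5) = 1596/5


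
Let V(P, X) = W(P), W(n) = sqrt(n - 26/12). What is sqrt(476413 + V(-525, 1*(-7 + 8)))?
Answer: sqrt(17150868 + 6*I*sqrt(18978))/6 ≈ 690.23 + 0.016632*I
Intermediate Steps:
W(n) = sqrt(-13/6 + n) (W(n) = sqrt(n - 26*1/12) = sqrt(n - 13/6) = sqrt(-13/6 + n))
V(P, X) = sqrt(-78 + 36*P)/6
sqrt(476413 + V(-525, 1*(-7 + 8))) = sqrt(476413 + sqrt(-78 + 36*(-525))/6) = sqrt(476413 + sqrt(-78 - 18900)/6) = sqrt(476413 + sqrt(-18978)/6) = sqrt(476413 + (I*sqrt(18978))/6) = sqrt(476413 + I*sqrt(18978)/6)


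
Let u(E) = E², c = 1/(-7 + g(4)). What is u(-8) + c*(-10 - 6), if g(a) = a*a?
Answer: 560/9 ≈ 62.222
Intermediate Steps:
g(a) = a²
c = ⅑ (c = 1/(-7 + 4²) = 1/(-7 + 16) = 1/9 = ⅑ ≈ 0.11111)
u(-8) + c*(-10 - 6) = (-8)² + (-10 - 6)/9 = 64 + (⅑)*(-16) = 64 - 16/9 = 560/9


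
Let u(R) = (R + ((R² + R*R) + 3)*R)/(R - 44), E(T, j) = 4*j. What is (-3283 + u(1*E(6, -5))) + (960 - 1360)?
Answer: -13727/4 ≈ -3431.8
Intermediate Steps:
u(R) = (R + R*(3 + 2*R²))/(-44 + R) (u(R) = (R + ((R² + R²) + 3)*R)/(-44 + R) = (R + (2*R² + 3)*R)/(-44 + R) = (R + (3 + 2*R²)*R)/(-44 + R) = (R + R*(3 + 2*R²))/(-44 + R))
(-3283 + u(1*E(6, -5))) + (960 - 1360) = (-3283 + 2*(1*(4*(-5)))*(2 + (1*(4*(-5)))²)/(-44 + 1*(4*(-5)))) + (960 - 1360) = (-3283 + 2*(1*(-20))*(2 + (1*(-20))²)/(-44 + 1*(-20))) - 400 = (-3283 + 2*(-20)*(2 + (-20)²)/(-44 - 20)) - 400 = (-3283 + 2*(-20)*(2 + 400)/(-64)) - 400 = (-3283 + 2*(-20)*(-1/64)*402) - 400 = (-3283 + 1005/4) - 400 = -12127/4 - 400 = -13727/4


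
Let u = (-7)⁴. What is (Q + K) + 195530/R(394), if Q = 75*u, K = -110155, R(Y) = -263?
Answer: 18193430/263 ≈ 69177.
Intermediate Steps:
u = 2401
Q = 180075 (Q = 75*2401 = 180075)
(Q + K) + 195530/R(394) = (180075 - 110155) + 195530/(-263) = 69920 + 195530*(-1/263) = 69920 - 195530/263 = 18193430/263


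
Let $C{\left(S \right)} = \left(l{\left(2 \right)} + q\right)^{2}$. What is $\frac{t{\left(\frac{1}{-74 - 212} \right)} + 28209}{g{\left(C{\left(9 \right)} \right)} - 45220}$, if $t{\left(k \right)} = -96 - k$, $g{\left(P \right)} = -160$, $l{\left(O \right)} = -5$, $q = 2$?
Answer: $- \frac{8040319}{12978680} \approx -0.6195$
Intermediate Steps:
$C{\left(S \right)} = 9$ ($C{\left(S \right)} = \left(-5 + 2\right)^{2} = \left(-3\right)^{2} = 9$)
$\frac{t{\left(\frac{1}{-74 - 212} \right)} + 28209}{g{\left(C{\left(9 \right)} \right)} - 45220} = \frac{\left(-96 - \frac{1}{-74 - 212}\right) + 28209}{-160 - 45220} = \frac{\left(-96 - \frac{1}{-286}\right) + 28209}{-45380} = \left(\left(-96 - - \frac{1}{286}\right) + 28209\right) \left(- \frac{1}{45380}\right) = \left(\left(-96 + \frac{1}{286}\right) + 28209\right) \left(- \frac{1}{45380}\right) = \left(- \frac{27455}{286} + 28209\right) \left(- \frac{1}{45380}\right) = \frac{8040319}{286} \left(- \frac{1}{45380}\right) = - \frac{8040319}{12978680}$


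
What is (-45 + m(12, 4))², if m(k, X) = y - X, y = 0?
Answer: 2401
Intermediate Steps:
m(k, X) = -X (m(k, X) = 0 - X = -X)
(-45 + m(12, 4))² = (-45 - 1*4)² = (-45 - 4)² = (-49)² = 2401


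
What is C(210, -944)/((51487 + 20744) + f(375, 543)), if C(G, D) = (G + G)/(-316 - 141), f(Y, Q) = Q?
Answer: -70/5542953 ≈ -1.2629e-5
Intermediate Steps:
C(G, D) = -2*G/457 (C(G, D) = (2*G)/(-457) = (2*G)*(-1/457) = -2*G/457)
C(210, -944)/((51487 + 20744) + f(375, 543)) = (-2/457*210)/((51487 + 20744) + 543) = -420/(457*(72231 + 543)) = -420/457/72774 = -420/457*1/72774 = -70/5542953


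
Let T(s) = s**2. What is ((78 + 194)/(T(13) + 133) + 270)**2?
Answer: 1673300836/22801 ≈ 73387.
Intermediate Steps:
((78 + 194)/(T(13) + 133) + 270)**2 = ((78 + 194)/(13**2 + 133) + 270)**2 = (272/(169 + 133) + 270)**2 = (272/302 + 270)**2 = (272*(1/302) + 270)**2 = (136/151 + 270)**2 = (40906/151)**2 = 1673300836/22801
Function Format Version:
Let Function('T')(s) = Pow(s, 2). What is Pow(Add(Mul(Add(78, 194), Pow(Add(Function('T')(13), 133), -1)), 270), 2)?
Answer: Rational(1673300836, 22801) ≈ 73387.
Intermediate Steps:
Pow(Add(Mul(Add(78, 194), Pow(Add(Function('T')(13), 133), -1)), 270), 2) = Pow(Add(Mul(Add(78, 194), Pow(Add(Pow(13, 2), 133), -1)), 270), 2) = Pow(Add(Mul(272, Pow(Add(169, 133), -1)), 270), 2) = Pow(Add(Mul(272, Pow(302, -1)), 270), 2) = Pow(Add(Mul(272, Rational(1, 302)), 270), 2) = Pow(Add(Rational(136, 151), 270), 2) = Pow(Rational(40906, 151), 2) = Rational(1673300836, 22801)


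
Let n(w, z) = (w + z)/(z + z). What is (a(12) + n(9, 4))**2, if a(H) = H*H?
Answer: 1357225/64 ≈ 21207.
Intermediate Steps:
a(H) = H**2
n(w, z) = (w + z)/(2*z) (n(w, z) = (w + z)/((2*z)) = (w + z)*(1/(2*z)) = (w + z)/(2*z))
(a(12) + n(9, 4))**2 = (12**2 + (1/2)*(9 + 4)/4)**2 = (144 + (1/2)*(1/4)*13)**2 = (144 + 13/8)**2 = (1165/8)**2 = 1357225/64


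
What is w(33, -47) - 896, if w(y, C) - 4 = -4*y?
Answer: -1024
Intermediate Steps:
w(y, C) = 4 - 4*y
w(33, -47) - 896 = (4 - 4*33) - 896 = (4 - 132) - 896 = -128 - 896 = -1024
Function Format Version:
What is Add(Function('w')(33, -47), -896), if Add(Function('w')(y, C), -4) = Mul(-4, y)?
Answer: -1024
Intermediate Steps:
Function('w')(y, C) = Add(4, Mul(-4, y))
Add(Function('w')(33, -47), -896) = Add(Add(4, Mul(-4, 33)), -896) = Add(Add(4, -132), -896) = Add(-128, -896) = -1024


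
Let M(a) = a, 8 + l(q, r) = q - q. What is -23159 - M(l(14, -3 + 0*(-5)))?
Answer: -23151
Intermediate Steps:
l(q, r) = -8 (l(q, r) = -8 + (q - q) = -8 + 0 = -8)
-23159 - M(l(14, -3 + 0*(-5))) = -23159 - 1*(-8) = -23159 + 8 = -23151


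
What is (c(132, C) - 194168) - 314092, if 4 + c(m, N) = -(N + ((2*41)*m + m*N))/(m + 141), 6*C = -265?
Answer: -832566131/1638 ≈ -5.0828e+5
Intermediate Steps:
C = -265/6 (C = (⅙)*(-265) = -265/6 ≈ -44.167)
c(m, N) = -4 - (N + 82*m + N*m)/(141 + m) (c(m, N) = -4 - (N + ((2*41)*m + m*N))/(m + 141) = -4 - (N + (82*m + N*m))/(141 + m) = -4 - (N + 82*m + N*m)/(141 + m))
(c(132, C) - 194168) - 314092 = ((-564 - 1*(-265/6) - 86*132 - 1*(-265/6)*132)/(141 + 132) - 194168) - 314092 = ((-564 + 265/6 - 11352 + 5830)/273 - 194168) - 314092 = ((1/273)*(-36251/6) - 194168) - 314092 = (-36251/1638 - 194168) - 314092 = -318083435/1638 - 314092 = -832566131/1638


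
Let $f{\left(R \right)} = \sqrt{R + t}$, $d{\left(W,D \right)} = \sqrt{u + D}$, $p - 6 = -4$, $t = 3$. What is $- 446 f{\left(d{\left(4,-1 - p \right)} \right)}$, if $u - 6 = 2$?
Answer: $- 446 \sqrt{3 + \sqrt{5}} \approx -1020.6$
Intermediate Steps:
$u = 8$ ($u = 6 + 2 = 8$)
$p = 2$ ($p = 6 - 4 = 2$)
$d{\left(W,D \right)} = \sqrt{8 + D}$
$f{\left(R \right)} = \sqrt{3 + R}$ ($f{\left(R \right)} = \sqrt{R + 3} = \sqrt{3 + R}$)
$- 446 f{\left(d{\left(4,-1 - p \right)} \right)} = - 446 \sqrt{3 + \sqrt{8 - 3}} = - 446 \sqrt{3 + \sqrt{5}}$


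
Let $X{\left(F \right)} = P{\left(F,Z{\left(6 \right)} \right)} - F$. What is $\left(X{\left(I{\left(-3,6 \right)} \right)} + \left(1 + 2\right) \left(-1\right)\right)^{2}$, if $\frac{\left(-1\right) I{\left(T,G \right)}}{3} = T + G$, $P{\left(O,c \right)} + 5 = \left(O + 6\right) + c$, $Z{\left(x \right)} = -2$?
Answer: $16$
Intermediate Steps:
$P{\left(O,c \right)} = 1 + O + c$ ($P{\left(O,c \right)} = -5 + \left(\left(O + 6\right) + c\right) = -5 + \left(\left(6 + O\right) + c\right) = -5 + \left(6 + O + c\right) = 1 + O + c$)
$I{\left(T,G \right)} = - 3 G - 3 T$ ($I{\left(T,G \right)} = - 3 \left(T + G\right) = - 3 \left(G + T\right) = - 3 G - 3 T$)
$X{\left(F \right)} = -1$ ($X{\left(F \right)} = \left(1 + F - 2\right) - F = \left(-1 + F\right) - F = -1$)
$\left(X{\left(I{\left(-3,6 \right)} \right)} + \left(1 + 2\right) \left(-1\right)\right)^{2} = \left(-1 + \left(1 + 2\right) \left(-1\right)\right)^{2} = \left(-1 + 3 \left(-1\right)\right)^{2} = \left(-1 - 3\right)^{2} = \left(-4\right)^{2} = 16$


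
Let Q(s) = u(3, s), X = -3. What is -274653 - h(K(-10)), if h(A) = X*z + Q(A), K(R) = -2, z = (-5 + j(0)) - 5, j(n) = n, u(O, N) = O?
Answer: -274686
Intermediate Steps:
Q(s) = 3
z = -10 (z = (-5 + 0) - 5 = -5 - 5 = -10)
h(A) = 33 (h(A) = -3*(-10) + 3 = 30 + 3 = 33)
-274653 - h(K(-10)) = -274653 - 1*33 = -274653 - 33 = -274686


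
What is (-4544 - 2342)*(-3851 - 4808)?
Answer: 59625874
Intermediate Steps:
(-4544 - 2342)*(-3851 - 4808) = -6886*(-8659) = 59625874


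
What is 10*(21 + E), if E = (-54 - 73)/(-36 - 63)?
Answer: 22060/99 ≈ 222.83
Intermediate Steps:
E = 127/99 (E = -127/(-99) = -127*(-1/99) = 127/99 ≈ 1.2828)
10*(21 + E) = 10*(21 + 127/99) = 10*(2206/99) = 22060/99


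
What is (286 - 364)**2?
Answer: 6084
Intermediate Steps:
(286 - 364)**2 = (-78)**2 = 6084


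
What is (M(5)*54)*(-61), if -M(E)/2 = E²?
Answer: 164700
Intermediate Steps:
M(E) = -2*E²
(M(5)*54)*(-61) = (-2*5²*54)*(-61) = (-2*25*54)*(-61) = -50*54*(-61) = -2700*(-61) = 164700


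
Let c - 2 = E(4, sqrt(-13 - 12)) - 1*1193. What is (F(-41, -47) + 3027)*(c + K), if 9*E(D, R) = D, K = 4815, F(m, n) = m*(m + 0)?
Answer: 153574960/9 ≈ 1.7064e+7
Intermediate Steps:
F(m, n) = m**2 (F(m, n) = m*m = m**2)
E(D, R) = D/9
c = -10715/9 (c = 2 + ((1/9)*4 - 1*1193) = 2 + (4/9 - 1193) = 2 - 10733/9 = -10715/9 ≈ -1190.6)
(F(-41, -47) + 3027)*(c + K) = ((-41)**2 + 3027)*(-10715/9 + 4815) = (1681 + 3027)*(32620/9) = 4708*(32620/9) = 153574960/9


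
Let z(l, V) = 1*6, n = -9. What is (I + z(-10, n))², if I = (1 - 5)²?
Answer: 484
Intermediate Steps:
z(l, V) = 6
I = 16 (I = (-4)² = 16)
(I + z(-10, n))² = (16 + 6)² = 22² = 484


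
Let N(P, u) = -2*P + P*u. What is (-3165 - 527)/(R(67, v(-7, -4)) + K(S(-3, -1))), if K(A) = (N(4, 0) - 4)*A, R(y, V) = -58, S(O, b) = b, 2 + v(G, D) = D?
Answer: 1846/23 ≈ 80.261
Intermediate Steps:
v(G, D) = -2 + D
K(A) = -12*A (K(A) = (4*(-2 + 0) - 4)*A = (4*(-2) - 4)*A = (-8 - 4)*A = -12*A)
(-3165 - 527)/(R(67, v(-7, -4)) + K(S(-3, -1))) = (-3165 - 527)/(-58 - 12*(-1)) = -3692/(-58 + 12) = -3692/(-46) = -3692*(-1/46) = 1846/23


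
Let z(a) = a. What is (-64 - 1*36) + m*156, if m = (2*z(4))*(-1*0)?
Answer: -100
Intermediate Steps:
m = 0 (m = (2*4)*(-1*0) = 8*0 = 0)
(-64 - 1*36) + m*156 = (-64 - 1*36) + 0*156 = (-64 - 36) + 0 = -100 + 0 = -100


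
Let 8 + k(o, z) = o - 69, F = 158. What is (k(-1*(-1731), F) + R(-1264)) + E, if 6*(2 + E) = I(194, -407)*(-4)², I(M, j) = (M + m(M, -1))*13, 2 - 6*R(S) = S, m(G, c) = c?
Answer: 25661/3 ≈ 8553.7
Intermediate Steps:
R(S) = ⅓ - S/6
I(M, j) = -13 + 13*M (I(M, j) = (M - 1)*13 = (-1 + M)*13 = -13 + 13*M)
k(o, z) = -77 + o (k(o, z) = -8 + (o - 69) = -8 + (-69 + o) = -77 + o)
E = 20066/3 (E = -2 + ((-13 + 13*194)*(-4)²)/6 = -2 + ((-13 + 2522)*16)/6 = -2 + (2509*16)/6 = -2 + (⅙)*40144 = -2 + 20072/3 = 20066/3 ≈ 6688.7)
(k(-1*(-1731), F) + R(-1264)) + E = ((-77 - 1*(-1731)) + (⅓ - ⅙*(-1264))) + 20066/3 = ((-77 + 1731) + (⅓ + 632/3)) + 20066/3 = (1654 + 211) + 20066/3 = 1865 + 20066/3 = 25661/3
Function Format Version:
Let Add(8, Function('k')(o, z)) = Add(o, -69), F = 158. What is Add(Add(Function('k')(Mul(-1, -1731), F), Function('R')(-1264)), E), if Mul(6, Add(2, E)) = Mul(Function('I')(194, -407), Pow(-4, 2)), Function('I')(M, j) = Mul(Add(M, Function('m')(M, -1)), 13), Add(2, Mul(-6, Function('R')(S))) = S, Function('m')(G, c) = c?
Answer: Rational(25661, 3) ≈ 8553.7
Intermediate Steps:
Function('R')(S) = Add(Rational(1, 3), Mul(Rational(-1, 6), S))
Function('I')(M, j) = Add(-13, Mul(13, M)) (Function('I')(M, j) = Mul(Add(M, -1), 13) = Mul(Add(-1, M), 13) = Add(-13, Mul(13, M)))
Function('k')(o, z) = Add(-77, o) (Function('k')(o, z) = Add(-8, Add(o, -69)) = Add(-8, Add(-69, o)) = Add(-77, o))
E = Rational(20066, 3) (E = Add(-2, Mul(Rational(1, 6), Mul(Add(-13, Mul(13, 194)), Pow(-4, 2)))) = Add(-2, Mul(Rational(1, 6), Mul(Add(-13, 2522), 16))) = Add(-2, Mul(Rational(1, 6), Mul(2509, 16))) = Add(-2, Mul(Rational(1, 6), 40144)) = Add(-2, Rational(20072, 3)) = Rational(20066, 3) ≈ 6688.7)
Add(Add(Function('k')(Mul(-1, -1731), F), Function('R')(-1264)), E) = Add(Add(Add(-77, Mul(-1, -1731)), Add(Rational(1, 3), Mul(Rational(-1, 6), -1264))), Rational(20066, 3)) = Add(Add(Add(-77, 1731), Add(Rational(1, 3), Rational(632, 3))), Rational(20066, 3)) = Add(Add(1654, 211), Rational(20066, 3)) = Add(1865, Rational(20066, 3)) = Rational(25661, 3)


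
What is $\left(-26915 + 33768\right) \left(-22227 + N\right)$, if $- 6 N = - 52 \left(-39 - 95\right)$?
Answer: $- \frac{480840745}{3} \approx -1.6028 \cdot 10^{8}$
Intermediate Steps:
$N = - \frac{3484}{3}$ ($N = - \frac{\left(-52\right) \left(-39 - 95\right)}{6} = - \frac{\left(-52\right) \left(-134\right)}{6} = \left(- \frac{1}{6}\right) 6968 = - \frac{3484}{3} \approx -1161.3$)
$\left(-26915 + 33768\right) \left(-22227 + N\right) = \left(-26915 + 33768\right) \left(-22227 - \frac{3484}{3}\right) = 6853 \left(- \frac{70165}{3}\right) = - \frac{480840745}{3}$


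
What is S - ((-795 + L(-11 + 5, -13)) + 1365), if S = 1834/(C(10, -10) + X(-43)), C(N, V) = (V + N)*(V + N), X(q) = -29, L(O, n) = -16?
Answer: -17900/29 ≈ -617.24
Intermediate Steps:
C(N, V) = (N + V)² (C(N, V) = (N + V)*(N + V) = (N + V)²)
S = -1834/29 (S = 1834/((10 - 10)² - 29) = 1834/(0² - 29) = 1834/(0 - 29) = 1834/(-29) = 1834*(-1/29) = -1834/29 ≈ -63.241)
S - ((-795 + L(-11 + 5, -13)) + 1365) = -1834/29 - ((-795 - 16) + 1365) = -1834/29 - (-811 + 1365) = -1834/29 - 1*554 = -1834/29 - 554 = -17900/29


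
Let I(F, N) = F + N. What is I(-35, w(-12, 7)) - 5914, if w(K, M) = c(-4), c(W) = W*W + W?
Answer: -5937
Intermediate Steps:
c(W) = W + W² (c(W) = W² + W = W + W²)
w(K, M) = 12 (w(K, M) = -4*(1 - 4) = -4*(-3) = 12)
I(-35, w(-12, 7)) - 5914 = (-35 + 12) - 5914 = -23 - 5914 = -5937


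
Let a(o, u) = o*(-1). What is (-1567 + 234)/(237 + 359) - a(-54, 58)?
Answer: -33517/596 ≈ -56.237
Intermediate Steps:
a(o, u) = -o
(-1567 + 234)/(237 + 359) - a(-54, 58) = (-1567 + 234)/(237 + 359) - (-1)*(-54) = -1333/596 - 1*54 = -1333*1/596 - 54 = -1333/596 - 54 = -33517/596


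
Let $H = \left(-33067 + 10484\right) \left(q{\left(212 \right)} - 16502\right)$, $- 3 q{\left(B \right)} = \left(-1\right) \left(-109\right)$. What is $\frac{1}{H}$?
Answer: $\frac{3}{1120455545} \approx 2.6775 \cdot 10^{-9}$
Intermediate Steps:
$q{\left(B \right)} = - \frac{109}{3}$ ($q{\left(B \right)} = - \frac{\left(-1\right) \left(-109\right)}{3} = \left(- \frac{1}{3}\right) 109 = - \frac{109}{3}$)
$H = \frac{1120455545}{3}$ ($H = \left(-33067 + 10484\right) \left(- \frac{109}{3} - 16502\right) = \left(-22583\right) \left(- \frac{49615}{3}\right) = \frac{1120455545}{3} \approx 3.7349 \cdot 10^{8}$)
$\frac{1}{H} = \frac{1}{\frac{1120455545}{3}} = \frac{3}{1120455545}$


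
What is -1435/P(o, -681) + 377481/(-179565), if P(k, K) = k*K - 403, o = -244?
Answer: -20943101272/9921624655 ≈ -2.1109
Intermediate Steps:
P(k, K) = -403 + K*k (P(k, K) = K*k - 403 = -403 + K*k)
-1435/P(o, -681) + 377481/(-179565) = -1435/(-403 - 681*(-244)) + 377481/(-179565) = -1435/(-403 + 166164) + 377481*(-1/179565) = -1435/165761 - 125827/59855 = -20943101272/9921624655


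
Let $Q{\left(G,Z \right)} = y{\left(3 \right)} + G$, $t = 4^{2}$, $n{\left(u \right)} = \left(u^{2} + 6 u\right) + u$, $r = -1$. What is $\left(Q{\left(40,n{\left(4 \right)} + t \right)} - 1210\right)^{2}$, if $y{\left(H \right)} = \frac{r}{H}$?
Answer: $\frac{12327121}{9} \approx 1.3697 \cdot 10^{6}$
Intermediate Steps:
$y{\left(H \right)} = - \frac{1}{H}$
$n{\left(u \right)} = u^{2} + 7 u$
$t = 16$
$Q{\left(G,Z \right)} = - \frac{1}{3} + G$
$\left(Q{\left(40,n{\left(4 \right)} + t \right)} - 1210\right)^{2} = \left(\left(- \frac{1}{3} + 40\right) - 1210\right)^{2} = \left(\frac{119}{3} - 1210\right)^{2} = \left(- \frac{3511}{3}\right)^{2} = \frac{12327121}{9}$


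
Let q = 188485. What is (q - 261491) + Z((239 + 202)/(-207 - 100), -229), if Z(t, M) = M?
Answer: -73235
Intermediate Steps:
(q - 261491) + Z((239 + 202)/(-207 - 100), -229) = (188485 - 261491) - 229 = -73006 - 229 = -73235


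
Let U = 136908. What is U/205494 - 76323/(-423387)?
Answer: 4091610331/4833527121 ≈ 0.84651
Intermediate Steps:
U/205494 - 76323/(-423387) = 136908/205494 - 76323/(-423387) = 136908*(1/205494) - 76323*(-1/423387) = 22818/34249 + 25441/141129 = 4091610331/4833527121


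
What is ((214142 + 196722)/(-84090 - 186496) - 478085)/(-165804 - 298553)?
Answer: 64681759337/62824251601 ≈ 1.0296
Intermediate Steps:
((214142 + 196722)/(-84090 - 186496) - 478085)/(-165804 - 298553) = (410864/(-270586) - 478085)/(-464357) = (410864*(-1/270586) - 478085)*(-1/464357) = (-205432/135293 - 478085)*(-1/464357) = -64681759337/135293*(-1/464357) = 64681759337/62824251601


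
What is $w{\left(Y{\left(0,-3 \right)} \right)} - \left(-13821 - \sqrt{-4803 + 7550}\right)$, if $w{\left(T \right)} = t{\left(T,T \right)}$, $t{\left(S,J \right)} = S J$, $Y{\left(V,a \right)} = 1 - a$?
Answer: $13837 + \sqrt{2747} \approx 13889.0$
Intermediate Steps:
$t{\left(S,J \right)} = J S$
$w{\left(T \right)} = T^{2}$ ($w{\left(T \right)} = T T = T^{2}$)
$w{\left(Y{\left(0,-3 \right)} \right)} - \left(-13821 - \sqrt{-4803 + 7550}\right) = \left(1 - -3\right)^{2} - \left(-13821 - \sqrt{-4803 + 7550}\right) = \left(1 + 3\right)^{2} - \left(-13821 - \sqrt{2747}\right) = 4^{2} + \left(13821 + \sqrt{2747}\right) = 16 + \left(13821 + \sqrt{2747}\right) = 13837 + \sqrt{2747}$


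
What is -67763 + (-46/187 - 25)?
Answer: -12676402/187 ≈ -67788.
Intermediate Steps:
-67763 + (-46/187 - 25) = -67763 - 4721/187 = -12676402/187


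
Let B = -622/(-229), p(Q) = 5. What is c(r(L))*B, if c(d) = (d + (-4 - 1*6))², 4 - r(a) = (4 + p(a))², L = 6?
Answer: 4707918/229 ≈ 20559.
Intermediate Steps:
r(a) = -77 (r(a) = 4 - (4 + 5)² = 4 - 1*9² = 4 - 1*81 = 4 - 81 = -77)
c(d) = (-10 + d)² (c(d) = (d + (-4 - 6))² = (d - 10)² = (-10 + d)²)
B = 622/229 (B = -622*(-1/229) = 622/229 ≈ 2.7162)
c(r(L))*B = (-10 - 77)²*(622/229) = (-87)²*(622/229) = 7569*(622/229) = 4707918/229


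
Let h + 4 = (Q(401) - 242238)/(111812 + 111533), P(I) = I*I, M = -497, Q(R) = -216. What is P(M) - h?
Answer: 55169360939/223345 ≈ 2.4701e+5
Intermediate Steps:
P(I) = I**2
h = -1135834/223345 (h = -4 + (-216 - 242238)/(111812 + 111533) = -4 - 242454/223345 = -1135834/223345 ≈ -5.0856)
P(M) - h = (-497)**2 - 1*(-1135834/223345) = 247009 + 1135834/223345 = 55169360939/223345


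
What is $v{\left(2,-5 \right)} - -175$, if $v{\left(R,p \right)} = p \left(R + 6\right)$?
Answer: $135$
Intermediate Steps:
$v{\left(R,p \right)} = p \left(6 + R\right)$
$v{\left(2,-5 \right)} - -175 = - 5 \left(6 + 2\right) - -175 = \left(-5\right) 8 + 175 = -40 + 175 = 135$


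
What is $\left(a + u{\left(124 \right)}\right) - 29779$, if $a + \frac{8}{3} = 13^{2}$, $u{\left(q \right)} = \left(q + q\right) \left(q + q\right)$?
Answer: $\frac{95674}{3} \approx 31891.0$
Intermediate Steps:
$u{\left(q \right)} = 4 q^{2}$ ($u{\left(q \right)} = 2 q 2 q = 4 q^{2}$)
$a = \frac{499}{3}$ ($a = - \frac{8}{3} + 13^{2} = - \frac{8}{3} + 169 = \frac{499}{3} \approx 166.33$)
$\left(a + u{\left(124 \right)}\right) - 29779 = \left(\frac{499}{3} + 4 \cdot 124^{2}\right) - 29779 = \left(\frac{499}{3} + 4 \cdot 15376\right) - 29779 = \left(\frac{499}{3} + 61504\right) - 29779 = \frac{185011}{3} - 29779 = \frac{95674}{3}$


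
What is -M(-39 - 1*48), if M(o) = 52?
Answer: -52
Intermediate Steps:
-M(-39 - 1*48) = -1*52 = -52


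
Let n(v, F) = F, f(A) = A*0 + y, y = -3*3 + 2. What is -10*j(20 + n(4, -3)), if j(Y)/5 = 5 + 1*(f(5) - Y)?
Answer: 950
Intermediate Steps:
y = -7 (y = -9 + 2 = -7)
f(A) = -7 (f(A) = A*0 - 7 = 0 - 7 = -7)
j(Y) = -10 - 5*Y (j(Y) = 5*(5 + 1*(-7 - Y)) = 5*(5 + (-7 - Y)) = 5*(-2 - Y) = -10 - 5*Y)
-10*j(20 + n(4, -3)) = -10*(-10 - 5*(20 - 3)) = -10*(-10 - 5*17) = -10*(-10 - 85) = -10*(-95) = 950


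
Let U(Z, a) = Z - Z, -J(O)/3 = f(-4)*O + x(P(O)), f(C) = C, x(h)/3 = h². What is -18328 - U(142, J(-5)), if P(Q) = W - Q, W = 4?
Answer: -18328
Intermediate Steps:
P(Q) = 4 - Q
x(h) = 3*h²
J(O) = -9*(4 - O)² + 12*O (J(O) = -3*(-4*O + 3*(4 - O)²) = -9*(4 - O)² + 12*O)
U(Z, a) = 0
-18328 - U(142, J(-5)) = -18328 - 1*0 = -18328 + 0 = -18328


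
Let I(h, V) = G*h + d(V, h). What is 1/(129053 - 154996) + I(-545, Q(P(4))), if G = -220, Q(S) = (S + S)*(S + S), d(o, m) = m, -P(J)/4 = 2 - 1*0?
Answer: 3096426764/25943 ≈ 1.1936e+5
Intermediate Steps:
P(J) = -8 (P(J) = -4*(2 - 1*0) = -4*(2 + 0) = -4*2 = -8)
Q(S) = 4*S² (Q(S) = (2*S)*(2*S) = 4*S²)
I(h, V) = -219*h (I(h, V) = -220*h + h = -219*h)
1/(129053 - 154996) + I(-545, Q(P(4))) = 1/(129053 - 154996) - 219*(-545) = 1/(-25943) + 119355 = -1/25943 + 119355 = 3096426764/25943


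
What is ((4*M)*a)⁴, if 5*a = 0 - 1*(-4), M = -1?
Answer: 65536/625 ≈ 104.86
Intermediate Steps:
a = ⅘ (a = (0 - 1*(-4))/5 = (0 + 4)/5 = (⅕)*4 = ⅘ ≈ 0.80000)
((4*M)*a)⁴ = ((4*(-1))*(⅘))⁴ = (-4*⅘)⁴ = (-16/5)⁴ = 65536/625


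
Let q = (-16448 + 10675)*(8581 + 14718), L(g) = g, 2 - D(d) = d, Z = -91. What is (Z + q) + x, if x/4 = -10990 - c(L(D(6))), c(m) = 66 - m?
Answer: -134549458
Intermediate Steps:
D(d) = 2 - d
q = -134505127 (q = -5773*23299 = -134505127)
x = -44240 (x = 4*(-10990 - (66 - (2 - 1*6))) = 4*(-10990 - (66 - (2 - 6))) = 4*(-10990 - (66 - 1*(-4))) = 4*(-10990 - (66 + 4)) = 4*(-10990 - 1*70) = 4*(-10990 - 70) = 4*(-11060) = -44240)
(Z + q) + x = (-91 - 134505127) - 44240 = -134505218 - 44240 = -134549458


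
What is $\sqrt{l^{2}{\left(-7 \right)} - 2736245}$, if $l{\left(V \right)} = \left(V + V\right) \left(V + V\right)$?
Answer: $i \sqrt{2697829} \approx 1642.5 i$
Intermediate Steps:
$l{\left(V \right)} = 4 V^{2}$ ($l{\left(V \right)} = 2 V 2 V = 4 V^{2}$)
$\sqrt{l^{2}{\left(-7 \right)} - 2736245} = \sqrt{\left(4 \left(-7\right)^{2}\right)^{2} - 2736245} = \sqrt{\left(4 \cdot 49\right)^{2} - 2736245} = \sqrt{196^{2} - 2736245} = \sqrt{38416 - 2736245} = \sqrt{-2697829} = i \sqrt{2697829}$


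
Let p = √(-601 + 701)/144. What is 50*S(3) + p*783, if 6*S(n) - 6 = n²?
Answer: 1435/8 ≈ 179.38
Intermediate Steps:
S(n) = 1 + n²/6
p = 5/72 (p = √100*(1/144) = 10*(1/144) = 5/72 ≈ 0.069444)
50*S(3) + p*783 = 50*(1 + (⅙)*3²) + (5/72)*783 = 50*(1 + (⅙)*9) + 435/8 = 50*(1 + 3/2) + 435/8 = 50*(5/2) + 435/8 = 125 + 435/8 = 1435/8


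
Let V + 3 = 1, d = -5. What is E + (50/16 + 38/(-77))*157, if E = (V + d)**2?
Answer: 284681/616 ≈ 462.14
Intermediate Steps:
V = -2 (V = -3 + 1 = -2)
E = 49 (E = (-2 - 5)**2 = (-7)**2 = 49)
E + (50/16 + 38/(-77))*157 = 49 + (50/16 + 38/(-77))*157 = 49 + (50*(1/16) + 38*(-1/77))*157 = 49 + (25/8 - 38/77)*157 = 49 + (1621/616)*157 = 49 + 254497/616 = 284681/616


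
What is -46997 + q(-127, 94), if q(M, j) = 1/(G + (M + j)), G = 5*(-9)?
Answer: -3665767/78 ≈ -46997.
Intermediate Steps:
G = -45
q(M, j) = 1/(-45 + M + j) (q(M, j) = 1/(-45 + (M + j)) = 1/(-45 + M + j))
-46997 + q(-127, 94) = -46997 + 1/(-45 - 127 + 94) = -46997 + 1/(-78) = -46997 - 1/78 = -3665767/78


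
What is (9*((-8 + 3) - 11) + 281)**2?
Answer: 18769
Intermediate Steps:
(9*((-8 + 3) - 11) + 281)**2 = (9*(-5 - 11) + 281)**2 = (9*(-16) + 281)**2 = (-144 + 281)**2 = 137**2 = 18769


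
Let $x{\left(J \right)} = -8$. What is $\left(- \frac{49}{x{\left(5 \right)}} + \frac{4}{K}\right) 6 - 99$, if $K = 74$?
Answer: $- \frac{9165}{148} \approx -61.926$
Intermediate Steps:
$\left(- \frac{49}{x{\left(5 \right)}} + \frac{4}{K}\right) 6 - 99 = \left(- \frac{49}{-8} + \frac{4}{74}\right) 6 - 99 = \left(\left(-49\right) \left(- \frac{1}{8}\right) + 4 \cdot \frac{1}{74}\right) 6 - 99 = \left(\frac{49}{8} + \frac{2}{37}\right) 6 - 99 = \frac{1829}{296} \cdot 6 - 99 = \frac{5487}{148} - 99 = - \frac{9165}{148}$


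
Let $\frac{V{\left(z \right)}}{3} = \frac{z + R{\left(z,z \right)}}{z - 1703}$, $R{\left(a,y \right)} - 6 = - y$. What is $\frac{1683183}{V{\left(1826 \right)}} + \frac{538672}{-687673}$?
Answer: $\frac{15818885465829}{1375346} \approx 1.1502 \cdot 10^{7}$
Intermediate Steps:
$R{\left(a,y \right)} = 6 - y$
$V{\left(z \right)} = \frac{18}{-1703 + z}$ ($V{\left(z \right)} = 3 \frac{z - \left(-6 + z\right)}{z - 1703} = 3 \frac{6}{-1703 + z} = \frac{18}{-1703 + z}$)
$\frac{1683183}{V{\left(1826 \right)}} + \frac{538672}{-687673} = \frac{1683183}{18 \frac{1}{-1703 + 1826}} + \frac{538672}{-687673} = \frac{1683183}{18 \cdot \frac{1}{123}} + 538672 \left(- \frac{1}{687673}\right) = \frac{1683183}{18 \cdot \frac{1}{123}} - \frac{538672}{687673} = \frac{1683183}{\frac{6}{41}} - \frac{538672}{687673} = 1683183 \cdot \frac{41}{6} - \frac{538672}{687673} = \frac{23003501}{2} - \frac{538672}{687673} = \frac{15818885465829}{1375346}$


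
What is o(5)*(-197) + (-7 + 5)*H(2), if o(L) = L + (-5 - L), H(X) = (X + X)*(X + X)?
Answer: 953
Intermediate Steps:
H(X) = 4*X² (H(X) = (2*X)*(2*X) = 4*X²)
o(L) = -5
o(5)*(-197) + (-7 + 5)*H(2) = -5*(-197) + (-7 + 5)*(4*2²) = 985 - 8*4 = 985 - 2*16 = 985 - 32 = 953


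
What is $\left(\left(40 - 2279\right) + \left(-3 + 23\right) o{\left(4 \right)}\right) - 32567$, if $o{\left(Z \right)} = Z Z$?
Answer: $-34486$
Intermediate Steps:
$o{\left(Z \right)} = Z^{2}$
$\left(\left(40 - 2279\right) + \left(-3 + 23\right) o{\left(4 \right)}\right) - 32567 = \left(\left(40 - 2279\right) + \left(-3 + 23\right) 4^{2}\right) - 32567 = \left(\left(40 - 2279\right) + 20 \cdot 16\right) - 32567 = \left(-2239 + 320\right) - 32567 = -1919 - 32567 = -34486$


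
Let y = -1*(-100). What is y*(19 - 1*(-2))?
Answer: 2100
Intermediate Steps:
y = 100
y*(19 - 1*(-2)) = 100*(19 - 1*(-2)) = 100*(19 + 2) = 100*21 = 2100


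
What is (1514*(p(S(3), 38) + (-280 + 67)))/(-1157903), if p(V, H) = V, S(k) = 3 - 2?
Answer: 320968/1157903 ≈ 0.27720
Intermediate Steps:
S(k) = 1
(1514*(p(S(3), 38) + (-280 + 67)))/(-1157903) = (1514*(1 + (-280 + 67)))/(-1157903) = (1514*(1 - 213))*(-1/1157903) = (1514*(-212))*(-1/1157903) = -320968*(-1/1157903) = 320968/1157903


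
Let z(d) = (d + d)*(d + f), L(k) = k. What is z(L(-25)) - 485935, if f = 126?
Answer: -490985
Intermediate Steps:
z(d) = 2*d*(126 + d) (z(d) = (d + d)*(d + 126) = (2*d)*(126 + d) = 2*d*(126 + d))
z(L(-25)) - 485935 = 2*(-25)*(126 - 25) - 485935 = 2*(-25)*101 - 485935 = -5050 - 485935 = -490985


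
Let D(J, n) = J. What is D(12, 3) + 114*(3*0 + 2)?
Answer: 240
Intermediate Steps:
D(12, 3) + 114*(3*0 + 2) = 12 + 114*(3*0 + 2) = 12 + 114*(0 + 2) = 12 + 114*2 = 12 + 228 = 240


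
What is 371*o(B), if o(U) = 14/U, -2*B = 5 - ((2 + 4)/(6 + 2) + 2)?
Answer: -41552/9 ≈ -4616.9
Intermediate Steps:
B = -9/8 (B = -(5 - ((2 + 4)/(6 + 2) + 2))/2 = -(5 - (6/8 + 2))/2 = -(5 - (6*(1/8) + 2))/2 = -(5 - (3/4 + 2))/2 = -(5 - 1*11/4)/2 = -(5 - 11/4)/2 = -1/2*9/4 = -9/8 ≈ -1.1250)
371*o(B) = 371*(14/(-9/8)) = 371*(14*(-8/9)) = 371*(-112/9) = -41552/9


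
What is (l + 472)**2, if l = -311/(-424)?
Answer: 40175792721/179776 ≈ 2.2348e+5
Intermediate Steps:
l = 311/424 (l = -311*(-1/424) = 311/424 ≈ 0.73349)
(l + 472)**2 = (311/424 + 472)**2 = (200439/424)**2 = 40175792721/179776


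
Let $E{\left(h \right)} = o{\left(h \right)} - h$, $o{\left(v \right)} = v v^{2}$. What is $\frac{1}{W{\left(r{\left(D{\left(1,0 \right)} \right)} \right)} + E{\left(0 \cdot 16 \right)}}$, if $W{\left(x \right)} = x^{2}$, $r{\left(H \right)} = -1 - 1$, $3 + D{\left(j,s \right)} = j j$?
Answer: $\frac{1}{4} \approx 0.25$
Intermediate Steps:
$D{\left(j,s \right)} = -3 + j^{2}$ ($D{\left(j,s \right)} = -3 + j j = -3 + j^{2}$)
$r{\left(H \right)} = -2$ ($r{\left(H \right)} = -1 - 1 = -2$)
$o{\left(v \right)} = v^{3}$
$E{\left(h \right)} = h^{3} - h$
$\frac{1}{W{\left(r{\left(D{\left(1,0 \right)} \right)} \right)} + E{\left(0 \cdot 16 \right)}} = \frac{1}{\left(-2\right)^{2} + \left(\left(0 \cdot 16\right)^{3} - 0 \cdot 16\right)} = \frac{1}{4 + \left(0^{3} - 0\right)} = \frac{1}{4 + \left(0 + 0\right)} = \frac{1}{4 + 0} = \frac{1}{4}$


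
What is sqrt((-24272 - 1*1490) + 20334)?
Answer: 2*I*sqrt(1357) ≈ 73.675*I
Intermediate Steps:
sqrt((-24272 - 1*1490) + 20334) = sqrt((-24272 - 1490) + 20334) = sqrt(-25762 + 20334) = sqrt(-5428) = 2*I*sqrt(1357)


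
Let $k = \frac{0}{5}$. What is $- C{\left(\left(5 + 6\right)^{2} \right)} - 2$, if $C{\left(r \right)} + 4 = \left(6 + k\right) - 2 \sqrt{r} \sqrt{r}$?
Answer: $1454$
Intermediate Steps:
$k = 0$ ($k = 0 \cdot \frac{1}{5} = 0$)
$C{\left(r \right)} = -4 - 12 r$ ($C{\left(r \right)} = -4 + \left(6 + 0\right) - 2 \sqrt{r} \sqrt{r} = -4 + 6 \left(- 2 r\right) = -4 - 12 r$)
$- C{\left(\left(5 + 6\right)^{2} \right)} - 2 = - (-4 - 12 \left(5 + 6\right)^{2}) - 2 = - (-4 - 12 \cdot 11^{2}) - 2 = - (-4 - 1452) - 2 = \left(-1\right) \left(-1456\right) - 2 = 1456 - 2 = 1454$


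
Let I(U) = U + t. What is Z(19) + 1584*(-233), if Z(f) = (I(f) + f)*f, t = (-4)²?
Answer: -368046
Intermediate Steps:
t = 16
I(U) = 16 + U (I(U) = U + 16 = 16 + U)
Z(f) = f*(16 + 2*f) (Z(f) = ((16 + f) + f)*f = (16 + 2*f)*f = f*(16 + 2*f))
Z(19) + 1584*(-233) = 2*19*(8 + 19) + 1584*(-233) = 2*19*27 - 369072 = 1026 - 369072 = -368046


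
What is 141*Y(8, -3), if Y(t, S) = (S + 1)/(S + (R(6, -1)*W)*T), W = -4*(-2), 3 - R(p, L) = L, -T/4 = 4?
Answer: 282/515 ≈ 0.54757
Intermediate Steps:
T = -16 (T = -4*4 = -16)
R(p, L) = 3 - L
W = 8
Y(t, S) = (1 + S)/(-512 + S) (Y(t, S) = (S + 1)/(S + ((3 - 1*(-1))*8)*(-16)) = (1 + S)/(S + ((3 + 1)*8)*(-16)) = (1 + S)/(S + (4*8)*(-16)) = (1 + S)/(S + 32*(-16)) = (1 + S)/(S - 512) = (1 + S)/(-512 + S))
141*Y(8, -3) = 141*((1 - 3)/(-512 - 3)) = 141*(-2/(-515)) = 141*(-1/515*(-2)) = 141*(2/515) = 282/515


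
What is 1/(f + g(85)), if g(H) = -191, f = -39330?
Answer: -1/39521 ≈ -2.5303e-5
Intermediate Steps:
1/(f + g(85)) = 1/(-39330 - 191) = 1/(-39521) = -1/39521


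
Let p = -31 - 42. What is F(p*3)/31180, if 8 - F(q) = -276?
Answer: 71/7795 ≈ 0.0091084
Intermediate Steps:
p = -73
F(q) = 284 (F(q) = 8 - 1*(-276) = 8 + 276 = 284)
F(p*3)/31180 = 284/31180 = 284*(1/31180) = 71/7795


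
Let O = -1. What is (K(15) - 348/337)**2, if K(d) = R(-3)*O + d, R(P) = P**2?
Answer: 2802276/113569 ≈ 24.675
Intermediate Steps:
K(d) = -9 + d (K(d) = (-3)**2*(-1) + d = 9*(-1) + d = -9 + d)
(K(15) - 348/337)**2 = ((-9 + 15) - 348/337)**2 = (6 - 348*1/337)**2 = (6 - 348/337)**2 = (1674/337)**2 = 2802276/113569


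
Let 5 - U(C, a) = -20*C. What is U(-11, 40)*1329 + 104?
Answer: -285631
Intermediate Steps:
U(C, a) = 5 + 20*C (U(C, a) = 5 - (-20)*C = 5 + 20*C)
U(-11, 40)*1329 + 104 = (5 + 20*(-11))*1329 + 104 = (5 - 220)*1329 + 104 = -215*1329 + 104 = -285735 + 104 = -285631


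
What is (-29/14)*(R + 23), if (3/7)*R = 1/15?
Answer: -15109/315 ≈ -47.965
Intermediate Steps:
R = 7/45 (R = (7/3)/15 = (7/3)*(1/15) = 7/45 ≈ 0.15556)
(-29/14)*(R + 23) = (-29/14)*(7/45 + 23) = -29*1/14*(1042/45) = -29/14*1042/45 = -15109/315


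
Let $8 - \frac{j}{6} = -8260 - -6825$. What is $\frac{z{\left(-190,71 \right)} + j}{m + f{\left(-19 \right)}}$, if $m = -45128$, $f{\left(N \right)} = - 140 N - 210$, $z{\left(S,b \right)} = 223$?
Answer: $- \frac{8881}{42678} \approx -0.20809$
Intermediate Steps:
$f{\left(N \right)} = -210 - 140 N$
$j = 8658$ ($j = 48 - 6 \left(-8260 - -6825\right) = 48 - 6 \left(-8260 + 6825\right) = 48 - -8610 = 48 + 8610 = 8658$)
$\frac{z{\left(-190,71 \right)} + j}{m + f{\left(-19 \right)}} = \frac{223 + 8658}{-45128 - -2450} = \frac{8881}{-45128 + \left(-210 + 2660\right)} = \frac{8881}{-45128 + 2450} = \frac{8881}{-42678} = 8881 \left(- \frac{1}{42678}\right) = - \frac{8881}{42678}$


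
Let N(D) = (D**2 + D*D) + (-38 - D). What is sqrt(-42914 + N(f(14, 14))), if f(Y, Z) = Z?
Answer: I*sqrt(42574) ≈ 206.33*I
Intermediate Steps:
N(D) = -38 - D + 2*D**2 (N(D) = (D**2 + D**2) + (-38 - D) = 2*D**2 + (-38 - D) = -38 - D + 2*D**2)
sqrt(-42914 + N(f(14, 14))) = sqrt(-42914 + (-38 - 1*14 + 2*14**2)) = sqrt(-42914 + (-38 - 14 + 2*196)) = sqrt(-42914 + (-38 - 14 + 392)) = sqrt(-42914 + 340) = sqrt(-42574) = I*sqrt(42574)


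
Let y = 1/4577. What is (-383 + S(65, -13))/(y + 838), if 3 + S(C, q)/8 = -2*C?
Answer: -6622919/3835527 ≈ -1.7267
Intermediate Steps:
y = 1/4577 ≈ 0.00021848
S(C, q) = -24 - 16*C (S(C, q) = -24 + 8*(-2*C) = -24 - 16*C)
(-383 + S(65, -13))/(y + 838) = (-383 + (-24 - 16*65))/(1/4577 + 838) = (-383 + (-24 - 1040))/(3835527/4577) = (-383 - 1064)*(4577/3835527) = -1447*4577/3835527 = -6622919/3835527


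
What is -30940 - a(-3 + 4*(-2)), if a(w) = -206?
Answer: -30734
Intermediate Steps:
-30940 - a(-3 + 4*(-2)) = -30940 - 1*(-206) = -30940 + 206 = -30734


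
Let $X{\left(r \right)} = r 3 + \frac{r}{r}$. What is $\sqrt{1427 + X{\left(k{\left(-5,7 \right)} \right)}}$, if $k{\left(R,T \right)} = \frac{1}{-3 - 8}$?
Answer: $\frac{3 \sqrt{19195}}{11} \approx 37.785$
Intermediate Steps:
$k{\left(R,T \right)} = - \frac{1}{11}$ ($k{\left(R,T \right)} = \frac{1}{-11} = - \frac{1}{11}$)
$X{\left(r \right)} = 1 + 3 r$ ($X{\left(r \right)} = 3 r + 1 = 1 + 3 r$)
$\sqrt{1427 + X{\left(k{\left(-5,7 \right)} \right)}} = \sqrt{1427 + \left(1 + 3 \left(- \frac{1}{11}\right)\right)} = \sqrt{1427 + \left(1 - \frac{3}{11}\right)} = \sqrt{1427 + \frac{8}{11}} = \sqrt{\frac{15705}{11}} = \frac{3 \sqrt{19195}}{11}$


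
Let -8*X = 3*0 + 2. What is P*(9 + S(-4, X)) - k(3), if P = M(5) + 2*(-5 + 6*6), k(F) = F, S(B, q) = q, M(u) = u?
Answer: 2333/4 ≈ 583.25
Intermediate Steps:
X = -¼ (X = -(3*0 + 2)/8 = -(0 + 2)/8 = -⅛*2 = -¼ ≈ -0.25000)
P = 67 (P = 5 + 2*(-5 + 6*6) = 5 + 2*(-5 + 36) = 5 + 2*31 = 5 + 62 = 67)
P*(9 + S(-4, X)) - k(3) = 67*(9 - ¼) - 1*3 = 67*(35/4) - 3 = 2345/4 - 3 = 2333/4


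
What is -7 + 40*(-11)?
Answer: -447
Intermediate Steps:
-7 + 40*(-11) = -7 - 440 = -447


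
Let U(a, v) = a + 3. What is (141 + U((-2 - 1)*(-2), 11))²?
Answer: 22500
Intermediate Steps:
U(a, v) = 3 + a
(141 + U((-2 - 1)*(-2), 11))² = (141 + (3 + (-2 - 1)*(-2)))² = (141 + (3 - 3*(-2)))² = (141 + (3 + 6))² = (141 + 9)² = 150² = 22500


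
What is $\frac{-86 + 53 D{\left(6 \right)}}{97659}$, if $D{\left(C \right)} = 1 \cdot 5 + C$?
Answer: $\frac{497}{97659} \approx 0.0050891$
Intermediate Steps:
$D{\left(C \right)} = 5 + C$
$\frac{-86 + 53 D{\left(6 \right)}}{97659} = \frac{-86 + 53 \left(5 + 6\right)}{97659} = \left(-86 + 53 \cdot 11\right) \frac{1}{97659} = \left(-86 + 583\right) \frac{1}{97659} = 497 \cdot \frac{1}{97659} = \frac{497}{97659}$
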